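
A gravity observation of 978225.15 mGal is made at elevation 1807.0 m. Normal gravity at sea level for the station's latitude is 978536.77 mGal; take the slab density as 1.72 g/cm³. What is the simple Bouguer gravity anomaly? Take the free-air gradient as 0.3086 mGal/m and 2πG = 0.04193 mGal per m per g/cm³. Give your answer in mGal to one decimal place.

Free-air correction = 0.3086 × 1807.0 = 557.64 mGal
Free-air anomaly = 978225.15 − 978536.77 + (557.64) = 246.02 mGal
Bouguer slab correction = 0.04193 × 1.72 × 1807.0 = 130.32 mGal
Simple Bouguer anomaly = 246.02 − (130.32) = 115.70 mGal

115.7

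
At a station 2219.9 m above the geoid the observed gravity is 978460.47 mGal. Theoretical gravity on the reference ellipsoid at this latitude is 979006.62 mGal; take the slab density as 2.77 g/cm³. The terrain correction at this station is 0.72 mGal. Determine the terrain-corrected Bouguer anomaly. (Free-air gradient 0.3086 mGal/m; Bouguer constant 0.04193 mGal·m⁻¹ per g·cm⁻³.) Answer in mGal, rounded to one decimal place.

-118.2

Free-air correction = 0.3086 × 2219.9 = 685.06 mGal
Free-air anomaly = 978460.47 − 979006.62 + (685.06) = 138.91 mGal
Bouguer slab correction = 0.04193 × 2.77 × 2219.9 = 257.83 mGal
Simple Bouguer anomaly = 138.91 − (257.83) = -118.92 mGal
Complete Bouguer anomaly = -118.92 + 0.72 = -118.20 mGal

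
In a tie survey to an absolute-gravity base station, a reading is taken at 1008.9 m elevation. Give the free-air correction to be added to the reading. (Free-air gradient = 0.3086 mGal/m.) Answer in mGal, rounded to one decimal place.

311.3

Free-air correction = 0.3086 × 1008.9 = 311.3 mGal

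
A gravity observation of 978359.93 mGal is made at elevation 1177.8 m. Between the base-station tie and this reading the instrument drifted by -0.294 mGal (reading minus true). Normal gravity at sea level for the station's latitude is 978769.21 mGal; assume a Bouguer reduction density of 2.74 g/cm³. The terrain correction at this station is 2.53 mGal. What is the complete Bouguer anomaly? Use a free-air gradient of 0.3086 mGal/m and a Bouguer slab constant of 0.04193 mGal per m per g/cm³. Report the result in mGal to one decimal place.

-178.3

Drift-corrected reading = 978359.93 − (-0.294) = 978360.224 mGal
Free-air correction = 0.3086 × 1177.8 = 363.47 mGal
Free-air anomaly = 978360.224 − 978769.21 + (363.47) = -45.516 mGal
Bouguer slab correction = 0.04193 × 2.74 × 1177.8 = 135.32 mGal
Simple Bouguer anomaly = -45.516 − (135.32) = -180.836 mGal
Complete Bouguer anomaly = -180.836 + 2.53 = -178.306 mGal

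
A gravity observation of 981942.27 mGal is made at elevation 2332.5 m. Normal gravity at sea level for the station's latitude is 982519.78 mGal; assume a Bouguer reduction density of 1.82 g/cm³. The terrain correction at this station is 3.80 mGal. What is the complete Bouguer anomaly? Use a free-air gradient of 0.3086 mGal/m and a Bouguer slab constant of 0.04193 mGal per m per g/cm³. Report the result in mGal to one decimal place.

Free-air correction = 0.3086 × 2332.5 = 719.81 mGal
Free-air anomaly = 981942.27 − 982519.78 + (719.81) = 142.30 mGal
Bouguer slab correction = 0.04193 × 1.82 × 2332.5 = 178.00 mGal
Simple Bouguer anomaly = 142.30 − (178.00) = -35.70 mGal
Complete Bouguer anomaly = -35.70 + 3.80 = -31.90 mGal

-31.9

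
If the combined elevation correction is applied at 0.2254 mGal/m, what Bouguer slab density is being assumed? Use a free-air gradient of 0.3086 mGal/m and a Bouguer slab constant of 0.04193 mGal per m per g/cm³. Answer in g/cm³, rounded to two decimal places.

0.2254 = 0.3086 − 0.04193 × ρ
ρ = (0.3086 − 0.2254) / 0.04193 = 1.98 g/cm³

1.98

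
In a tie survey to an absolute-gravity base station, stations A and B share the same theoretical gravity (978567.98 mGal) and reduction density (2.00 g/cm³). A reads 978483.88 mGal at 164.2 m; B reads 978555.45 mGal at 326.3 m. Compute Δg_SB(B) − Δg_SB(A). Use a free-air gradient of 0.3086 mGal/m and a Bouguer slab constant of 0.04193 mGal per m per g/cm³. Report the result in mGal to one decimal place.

Δg_SB(A) = 978483.88 − 978567.98 + 0.3086×164.2 − 0.04193×2.00×164.2 = -47.20 mGal
Δg_SB(B) = 978555.45 − 978567.98 + 0.3086×326.3 − 0.04193×2.00×326.3 = 60.80 mGal
Difference = 60.80 − (-47.20) = 108.00 mGal

108.0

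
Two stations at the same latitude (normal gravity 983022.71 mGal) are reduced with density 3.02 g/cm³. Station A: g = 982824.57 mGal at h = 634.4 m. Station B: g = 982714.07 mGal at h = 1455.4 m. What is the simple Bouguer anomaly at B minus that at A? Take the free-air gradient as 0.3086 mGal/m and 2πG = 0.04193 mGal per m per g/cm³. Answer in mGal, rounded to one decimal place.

Δg_SB(A) = 982824.57 − 983022.71 + 0.3086×634.4 − 0.04193×3.02×634.4 = -82.70 mGal
Δg_SB(B) = 982714.07 − 983022.71 + 0.3086×1455.4 − 0.04193×3.02×1455.4 = -43.80 mGal
Difference = -43.80 − (-82.70) = 38.90 mGal

38.9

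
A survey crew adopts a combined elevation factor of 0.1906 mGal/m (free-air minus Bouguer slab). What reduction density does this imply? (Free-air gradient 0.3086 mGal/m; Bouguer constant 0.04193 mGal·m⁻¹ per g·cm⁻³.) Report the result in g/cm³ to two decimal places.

2.81

0.1906 = 0.3086 − 0.04193 × ρ
ρ = (0.3086 − 0.1906) / 0.04193 = 2.81 g/cm³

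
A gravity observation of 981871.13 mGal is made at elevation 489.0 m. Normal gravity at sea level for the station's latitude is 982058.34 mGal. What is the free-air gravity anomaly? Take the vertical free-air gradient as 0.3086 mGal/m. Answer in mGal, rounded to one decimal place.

Free-air correction = 0.3086 × 489.0 = 150.91 mGal
Free-air anomaly = 981871.13 − 982058.34 + (150.91) = -36.30 mGal

-36.3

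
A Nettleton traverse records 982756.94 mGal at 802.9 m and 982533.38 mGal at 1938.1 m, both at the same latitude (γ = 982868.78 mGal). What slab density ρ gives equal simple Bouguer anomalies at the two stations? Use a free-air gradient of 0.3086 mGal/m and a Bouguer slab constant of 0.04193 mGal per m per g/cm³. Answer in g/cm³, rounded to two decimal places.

Δg_obs = 982533.38 − 982756.94 = -223.56 mGal over Δh = 1938.1 − 802.9 = 1135.2 m
Equal Bouguer anomalies ⇒ Δg_obs + (0.3086 − 0.04193ρ)·Δh = 0
0.3086 − 0.04193ρ = −Δg_obs/Δh = 0.19693
ρ = (0.3086 − 0.19693) / 0.04193 = 2.66 g/cm³

2.66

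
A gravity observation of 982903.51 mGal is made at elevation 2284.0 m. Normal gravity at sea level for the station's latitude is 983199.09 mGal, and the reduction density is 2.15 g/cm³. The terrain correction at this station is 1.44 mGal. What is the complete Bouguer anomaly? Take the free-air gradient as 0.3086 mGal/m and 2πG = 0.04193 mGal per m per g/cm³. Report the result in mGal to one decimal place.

Free-air correction = 0.3086 × 2284.0 = 704.84 mGal
Free-air anomaly = 982903.51 − 983199.09 + (704.84) = 409.26 mGal
Bouguer slab correction = 0.04193 × 2.15 × 2284.0 = 205.90 mGal
Simple Bouguer anomaly = 409.26 − (205.90) = 203.36 mGal
Complete Bouguer anomaly = 203.36 + 1.44 = 204.80 mGal

204.8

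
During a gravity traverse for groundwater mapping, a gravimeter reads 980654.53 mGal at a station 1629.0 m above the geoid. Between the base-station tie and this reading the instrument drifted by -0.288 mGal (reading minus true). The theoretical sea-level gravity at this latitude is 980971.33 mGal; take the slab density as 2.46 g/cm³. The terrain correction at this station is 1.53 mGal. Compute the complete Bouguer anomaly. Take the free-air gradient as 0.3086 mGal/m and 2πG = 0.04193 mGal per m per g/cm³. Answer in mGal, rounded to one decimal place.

19.7

Drift-corrected reading = 980654.53 − (-0.288) = 980654.818 mGal
Free-air correction = 0.3086 × 1629.0 = 502.71 mGal
Free-air anomaly = 980654.818 − 980971.33 + (502.71) = 186.198 mGal
Bouguer slab correction = 0.04193 × 2.46 × 1629.0 = 168.03 mGal
Simple Bouguer anomaly = 186.198 − (168.03) = 18.168 mGal
Complete Bouguer anomaly = 18.168 + 1.53 = 19.698 mGal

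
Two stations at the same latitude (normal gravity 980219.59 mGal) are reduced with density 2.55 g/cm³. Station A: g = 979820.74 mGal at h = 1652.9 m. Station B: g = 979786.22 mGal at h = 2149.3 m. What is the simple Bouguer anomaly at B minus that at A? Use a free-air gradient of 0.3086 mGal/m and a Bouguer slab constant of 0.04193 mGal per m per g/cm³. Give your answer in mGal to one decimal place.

65.6

Δg_SB(A) = 979820.74 − 980219.59 + 0.3086×1652.9 − 0.04193×2.55×1652.9 = -65.50 mGal
Δg_SB(B) = 979786.22 − 980219.59 + 0.3086×2149.3 − 0.04193×2.55×2149.3 = 0.10 mGal
Difference = 0.10 − (-65.50) = 65.60 mGal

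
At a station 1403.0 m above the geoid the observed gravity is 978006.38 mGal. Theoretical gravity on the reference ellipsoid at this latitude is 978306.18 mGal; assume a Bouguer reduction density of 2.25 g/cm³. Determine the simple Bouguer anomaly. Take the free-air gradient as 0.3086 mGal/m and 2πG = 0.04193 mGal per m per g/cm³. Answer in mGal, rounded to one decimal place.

Free-air correction = 0.3086 × 1403.0 = 432.97 mGal
Free-air anomaly = 978006.38 − 978306.18 + (432.97) = 133.17 mGal
Bouguer slab correction = 0.04193 × 2.25 × 1403.0 = 132.36 mGal
Simple Bouguer anomaly = 133.17 − (132.36) = 0.81 mGal

0.8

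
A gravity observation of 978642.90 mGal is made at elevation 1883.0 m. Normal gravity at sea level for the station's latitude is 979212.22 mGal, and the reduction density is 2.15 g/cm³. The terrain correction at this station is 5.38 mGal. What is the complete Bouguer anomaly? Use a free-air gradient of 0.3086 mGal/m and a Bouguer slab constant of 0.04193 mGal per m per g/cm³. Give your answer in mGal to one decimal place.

-152.6

Free-air correction = 0.3086 × 1883.0 = 581.09 mGal
Free-air anomaly = 978642.90 − 979212.22 + (581.09) = 11.77 mGal
Bouguer slab correction = 0.04193 × 2.15 × 1883.0 = 169.75 mGal
Simple Bouguer anomaly = 11.77 − (169.75) = -157.98 mGal
Complete Bouguer anomaly = -157.98 + 5.38 = -152.60 mGal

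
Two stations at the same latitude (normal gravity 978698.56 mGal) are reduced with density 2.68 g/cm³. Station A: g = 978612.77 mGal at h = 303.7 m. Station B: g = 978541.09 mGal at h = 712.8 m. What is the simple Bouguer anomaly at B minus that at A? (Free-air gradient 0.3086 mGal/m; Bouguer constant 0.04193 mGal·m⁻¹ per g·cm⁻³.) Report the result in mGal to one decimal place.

Δg_SB(A) = 978612.77 − 978698.56 + 0.3086×303.7 − 0.04193×2.68×303.7 = -26.20 mGal
Δg_SB(B) = 978541.09 − 978698.56 + 0.3086×712.8 − 0.04193×2.68×712.8 = -17.60 mGal
Difference = -17.60 − (-26.20) = 8.60 mGal

8.6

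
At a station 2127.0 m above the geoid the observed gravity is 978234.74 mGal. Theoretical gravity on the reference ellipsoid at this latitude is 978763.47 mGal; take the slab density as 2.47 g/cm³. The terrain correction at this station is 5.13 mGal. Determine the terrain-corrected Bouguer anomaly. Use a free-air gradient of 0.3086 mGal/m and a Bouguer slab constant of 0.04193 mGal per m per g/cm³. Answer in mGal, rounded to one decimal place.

Free-air correction = 0.3086 × 2127.0 = 656.39 mGal
Free-air anomaly = 978234.74 − 978763.47 + (656.39) = 127.66 mGal
Bouguer slab correction = 0.04193 × 2.47 × 2127.0 = 220.29 mGal
Simple Bouguer anomaly = 127.66 − (220.29) = -92.63 mGal
Complete Bouguer anomaly = -92.63 + 5.13 = -87.50 mGal

-87.5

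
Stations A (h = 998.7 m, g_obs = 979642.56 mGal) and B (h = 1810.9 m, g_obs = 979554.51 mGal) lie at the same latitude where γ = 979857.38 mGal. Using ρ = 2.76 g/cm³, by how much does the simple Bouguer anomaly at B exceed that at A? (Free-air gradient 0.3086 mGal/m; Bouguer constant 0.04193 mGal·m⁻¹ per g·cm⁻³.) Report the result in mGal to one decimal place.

Δg_SB(A) = 979642.56 − 979857.38 + 0.3086×998.7 − 0.04193×2.76×998.7 = -22.20 mGal
Δg_SB(B) = 979554.51 − 979857.38 + 0.3086×1810.9 − 0.04193×2.76×1810.9 = 46.40 mGal
Difference = 46.40 − (-22.20) = 68.60 mGal

68.6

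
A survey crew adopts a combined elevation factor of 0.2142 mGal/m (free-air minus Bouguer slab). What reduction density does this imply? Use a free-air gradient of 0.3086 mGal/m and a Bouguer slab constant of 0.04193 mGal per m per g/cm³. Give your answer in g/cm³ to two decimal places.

0.2142 = 0.3086 − 0.04193 × ρ
ρ = (0.3086 − 0.2142) / 0.04193 = 2.25 g/cm³

2.25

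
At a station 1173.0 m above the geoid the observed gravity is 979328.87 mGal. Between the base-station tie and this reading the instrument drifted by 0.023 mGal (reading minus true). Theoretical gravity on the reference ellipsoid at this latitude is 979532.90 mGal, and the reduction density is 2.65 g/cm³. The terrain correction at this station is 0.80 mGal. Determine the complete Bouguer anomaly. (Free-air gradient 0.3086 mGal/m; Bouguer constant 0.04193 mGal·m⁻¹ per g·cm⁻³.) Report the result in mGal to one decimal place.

Drift-corrected reading = 979328.87 − (0.023) = 979328.847 mGal
Free-air correction = 0.3086 × 1173.0 = 361.99 mGal
Free-air anomaly = 979328.847 − 979532.90 + (361.99) = 157.937 mGal
Bouguer slab correction = 0.04193 × 2.65 × 1173.0 = 130.34 mGal
Simple Bouguer anomaly = 157.937 − (130.34) = 27.597 mGal
Complete Bouguer anomaly = 27.597 + 0.80 = 28.397 mGal

28.4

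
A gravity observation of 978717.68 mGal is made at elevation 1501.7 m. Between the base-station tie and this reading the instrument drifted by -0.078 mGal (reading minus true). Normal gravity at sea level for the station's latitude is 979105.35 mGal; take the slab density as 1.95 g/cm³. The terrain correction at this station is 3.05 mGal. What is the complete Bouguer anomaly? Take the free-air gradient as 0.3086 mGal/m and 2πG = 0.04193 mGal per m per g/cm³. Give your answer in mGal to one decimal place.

Drift-corrected reading = 978717.68 − (-0.078) = 978717.758 mGal
Free-air correction = 0.3086 × 1501.7 = 463.42 mGal
Free-air anomaly = 978717.758 − 979105.35 + (463.42) = 75.828 mGal
Bouguer slab correction = 0.04193 × 1.95 × 1501.7 = 122.78 mGal
Simple Bouguer anomaly = 75.828 − (122.78) = -46.952 mGal
Complete Bouguer anomaly = -46.952 + 3.05 = -43.902 mGal

-43.9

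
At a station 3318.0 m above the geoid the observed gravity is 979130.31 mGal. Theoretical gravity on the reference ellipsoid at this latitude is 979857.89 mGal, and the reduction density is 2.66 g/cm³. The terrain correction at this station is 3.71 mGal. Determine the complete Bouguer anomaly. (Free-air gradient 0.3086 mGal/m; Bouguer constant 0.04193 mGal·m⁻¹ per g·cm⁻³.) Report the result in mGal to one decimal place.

-70.0

Free-air correction = 0.3086 × 3318.0 = 1023.93 mGal
Free-air anomaly = 979130.31 − 979857.89 + (1023.93) = 296.35 mGal
Bouguer slab correction = 0.04193 × 2.66 × 3318.0 = 370.07 mGal
Simple Bouguer anomaly = 296.35 − (370.07) = -73.72 mGal
Complete Bouguer anomaly = -73.72 + 3.71 = -70.01 mGal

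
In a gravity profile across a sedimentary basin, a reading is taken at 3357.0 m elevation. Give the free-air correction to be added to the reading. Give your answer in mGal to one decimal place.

1036.0

Free-air correction = 0.3086 × 3357.0 = 1036.0 mGal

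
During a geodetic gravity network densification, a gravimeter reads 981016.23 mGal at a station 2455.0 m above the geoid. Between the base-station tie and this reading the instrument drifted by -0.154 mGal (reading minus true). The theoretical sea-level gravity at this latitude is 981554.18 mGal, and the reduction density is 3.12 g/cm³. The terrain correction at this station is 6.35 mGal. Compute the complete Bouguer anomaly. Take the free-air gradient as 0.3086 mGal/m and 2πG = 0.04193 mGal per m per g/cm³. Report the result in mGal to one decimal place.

-95.0

Drift-corrected reading = 981016.23 − (-0.154) = 981016.384 mGal
Free-air correction = 0.3086 × 2455.0 = 757.61 mGal
Free-air anomaly = 981016.384 − 981554.18 + (757.61) = 219.814 mGal
Bouguer slab correction = 0.04193 × 3.12 × 2455.0 = 321.17 mGal
Simple Bouguer anomaly = 219.814 − (321.17) = -101.356 mGal
Complete Bouguer anomaly = -101.356 + 6.35 = -95.006 mGal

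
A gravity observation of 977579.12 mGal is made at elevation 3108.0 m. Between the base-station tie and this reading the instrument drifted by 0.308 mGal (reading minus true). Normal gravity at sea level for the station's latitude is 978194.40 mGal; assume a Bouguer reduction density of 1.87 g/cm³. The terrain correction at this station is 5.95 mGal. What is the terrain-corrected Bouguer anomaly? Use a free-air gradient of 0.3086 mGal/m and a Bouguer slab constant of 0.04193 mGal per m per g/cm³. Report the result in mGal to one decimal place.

105.8

Drift-corrected reading = 977579.12 − (0.308) = 977578.812 mGal
Free-air correction = 0.3086 × 3108.0 = 959.13 mGal
Free-air anomaly = 977578.812 − 978194.40 + (959.13) = 343.542 mGal
Bouguer slab correction = 0.04193 × 1.87 × 3108.0 = 243.70 mGal
Simple Bouguer anomaly = 343.542 − (243.70) = 99.842 mGal
Complete Bouguer anomaly = 99.842 + 5.95 = 105.792 mGal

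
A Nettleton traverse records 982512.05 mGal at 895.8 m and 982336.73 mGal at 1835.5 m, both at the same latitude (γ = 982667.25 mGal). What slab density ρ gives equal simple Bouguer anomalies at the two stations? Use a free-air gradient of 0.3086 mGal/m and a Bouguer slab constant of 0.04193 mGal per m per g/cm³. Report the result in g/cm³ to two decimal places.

2.91

Δg_obs = 982336.73 − 982512.05 = -175.32 mGal over Δh = 1835.5 − 895.8 = 939.7 m
Equal Bouguer anomalies ⇒ Δg_obs + (0.3086 − 0.04193ρ)·Δh = 0
0.3086 − 0.04193ρ = −Δg_obs/Δh = 0.18657
ρ = (0.3086 − 0.18657) / 0.04193 = 2.91 g/cm³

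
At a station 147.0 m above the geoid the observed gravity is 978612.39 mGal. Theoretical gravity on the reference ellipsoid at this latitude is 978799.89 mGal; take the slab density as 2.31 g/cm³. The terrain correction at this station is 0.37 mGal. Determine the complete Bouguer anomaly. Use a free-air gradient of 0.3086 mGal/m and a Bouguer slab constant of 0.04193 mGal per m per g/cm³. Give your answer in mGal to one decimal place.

-156.0

Free-air correction = 0.3086 × 147.0 = 45.36 mGal
Free-air anomaly = 978612.39 − 978799.89 + (45.36) = -142.14 mGal
Bouguer slab correction = 0.04193 × 2.31 × 147.0 = 14.24 mGal
Simple Bouguer anomaly = -142.14 − (14.24) = -156.38 mGal
Complete Bouguer anomaly = -156.38 + 0.37 = -156.01 mGal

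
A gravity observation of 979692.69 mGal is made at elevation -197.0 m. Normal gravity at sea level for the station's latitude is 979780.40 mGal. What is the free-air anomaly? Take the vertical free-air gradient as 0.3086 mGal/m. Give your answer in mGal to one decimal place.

Free-air correction = 0.3086 × -197.0 = -60.79 mGal
Free-air anomaly = 979692.69 − 979780.40 + (-60.79) = -148.50 mGal

-148.5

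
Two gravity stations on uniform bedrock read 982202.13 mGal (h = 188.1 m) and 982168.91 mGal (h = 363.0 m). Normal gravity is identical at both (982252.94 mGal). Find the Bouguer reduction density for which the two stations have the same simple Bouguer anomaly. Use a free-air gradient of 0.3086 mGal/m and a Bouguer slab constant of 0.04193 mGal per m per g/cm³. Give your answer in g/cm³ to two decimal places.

2.83

Δg_obs = 982168.91 − 982202.13 = -33.22 mGal over Δh = 363.0 − 188.1 = 174.9 m
Equal Bouguer anomalies ⇒ Δg_obs + (0.3086 − 0.04193ρ)·Δh = 0
0.3086 − 0.04193ρ = −Δg_obs/Δh = 0.18994
ρ = (0.3086 − 0.18994) / 0.04193 = 2.83 g/cm³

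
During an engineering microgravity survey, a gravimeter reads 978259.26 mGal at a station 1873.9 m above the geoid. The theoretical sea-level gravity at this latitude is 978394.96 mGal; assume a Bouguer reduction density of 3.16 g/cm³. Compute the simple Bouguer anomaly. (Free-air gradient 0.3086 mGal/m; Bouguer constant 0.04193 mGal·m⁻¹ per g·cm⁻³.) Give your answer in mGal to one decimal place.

Free-air correction = 0.3086 × 1873.9 = 578.29 mGal
Free-air anomaly = 978259.26 − 978394.96 + (578.29) = 442.59 mGal
Bouguer slab correction = 0.04193 × 3.16 × 1873.9 = 248.29 mGal
Simple Bouguer anomaly = 442.59 − (248.29) = 194.30 mGal

194.3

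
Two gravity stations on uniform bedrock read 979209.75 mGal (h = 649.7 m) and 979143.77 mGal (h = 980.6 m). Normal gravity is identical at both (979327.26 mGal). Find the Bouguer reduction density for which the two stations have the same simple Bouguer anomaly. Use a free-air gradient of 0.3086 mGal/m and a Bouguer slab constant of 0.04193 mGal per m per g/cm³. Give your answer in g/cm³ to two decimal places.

Δg_obs = 979143.77 − 979209.75 = -65.98 mGal over Δh = 980.6 − 649.7 = 330.9 m
Equal Bouguer anomalies ⇒ Δg_obs + (0.3086 − 0.04193ρ)·Δh = 0
0.3086 − 0.04193ρ = −Δg_obs/Δh = 0.19940
ρ = (0.3086 − 0.19940) / 0.04193 = 2.60 g/cm³

2.60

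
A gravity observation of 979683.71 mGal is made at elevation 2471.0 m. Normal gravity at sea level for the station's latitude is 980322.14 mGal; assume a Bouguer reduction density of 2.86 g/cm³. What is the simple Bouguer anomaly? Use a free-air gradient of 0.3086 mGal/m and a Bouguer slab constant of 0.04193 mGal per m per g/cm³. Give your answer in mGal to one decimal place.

Free-air correction = 0.3086 × 2471.0 = 762.55 mGal
Free-air anomaly = 979683.71 − 980322.14 + (762.55) = 124.12 mGal
Bouguer slab correction = 0.04193 × 2.86 × 2471.0 = 296.32 mGal
Simple Bouguer anomaly = 124.12 − (296.32) = -172.20 mGal

-172.2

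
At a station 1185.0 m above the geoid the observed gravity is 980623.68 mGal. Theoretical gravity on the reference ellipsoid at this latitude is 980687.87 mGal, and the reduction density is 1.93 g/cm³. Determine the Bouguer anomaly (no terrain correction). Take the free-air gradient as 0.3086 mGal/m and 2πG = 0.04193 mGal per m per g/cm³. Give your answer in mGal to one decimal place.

205.6

Free-air correction = 0.3086 × 1185.0 = 365.69 mGal
Free-air anomaly = 980623.68 − 980687.87 + (365.69) = 301.50 mGal
Bouguer slab correction = 0.04193 × 1.93 × 1185.0 = 95.90 mGal
Simple Bouguer anomaly = 301.50 − (95.90) = 205.60 mGal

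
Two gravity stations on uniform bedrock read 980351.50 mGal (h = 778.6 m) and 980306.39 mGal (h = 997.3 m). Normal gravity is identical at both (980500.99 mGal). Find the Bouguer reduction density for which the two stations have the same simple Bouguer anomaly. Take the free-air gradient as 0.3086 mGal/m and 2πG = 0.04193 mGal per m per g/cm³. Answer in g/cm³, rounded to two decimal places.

2.44

Δg_obs = 980306.39 − 980351.50 = -45.11 mGal over Δh = 997.3 − 778.6 = 218.7 m
Equal Bouguer anomalies ⇒ Δg_obs + (0.3086 − 0.04193ρ)·Δh = 0
0.3086 − 0.04193ρ = −Δg_obs/Δh = 0.20626
ρ = (0.3086 − 0.20626) / 0.04193 = 2.44 g/cm³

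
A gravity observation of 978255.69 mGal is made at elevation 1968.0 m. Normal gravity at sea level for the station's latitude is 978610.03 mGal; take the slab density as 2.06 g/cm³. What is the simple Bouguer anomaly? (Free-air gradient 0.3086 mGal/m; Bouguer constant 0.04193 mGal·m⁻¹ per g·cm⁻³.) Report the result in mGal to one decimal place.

Free-air correction = 0.3086 × 1968.0 = 607.32 mGal
Free-air anomaly = 978255.69 − 978610.03 + (607.32) = 252.98 mGal
Bouguer slab correction = 0.04193 × 2.06 × 1968.0 = 169.99 mGal
Simple Bouguer anomaly = 252.98 − (169.99) = 82.99 mGal

83.0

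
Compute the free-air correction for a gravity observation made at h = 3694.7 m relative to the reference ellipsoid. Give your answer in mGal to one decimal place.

1140.2

Free-air correction = 0.3086 × 3694.7 = 1140.2 mGal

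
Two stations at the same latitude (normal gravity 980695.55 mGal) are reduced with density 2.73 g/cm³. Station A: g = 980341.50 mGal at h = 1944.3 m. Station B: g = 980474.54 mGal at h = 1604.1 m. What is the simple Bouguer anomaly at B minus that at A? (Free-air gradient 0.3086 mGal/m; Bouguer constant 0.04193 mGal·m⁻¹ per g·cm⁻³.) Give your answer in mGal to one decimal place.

Δg_SB(A) = 980341.50 − 980695.55 + 0.3086×1944.3 − 0.04193×2.73×1944.3 = 23.40 mGal
Δg_SB(B) = 980474.54 − 980695.55 + 0.3086×1604.1 − 0.04193×2.73×1604.1 = 90.40 mGal
Difference = 90.40 − (23.40) = 67.00 mGal

67.0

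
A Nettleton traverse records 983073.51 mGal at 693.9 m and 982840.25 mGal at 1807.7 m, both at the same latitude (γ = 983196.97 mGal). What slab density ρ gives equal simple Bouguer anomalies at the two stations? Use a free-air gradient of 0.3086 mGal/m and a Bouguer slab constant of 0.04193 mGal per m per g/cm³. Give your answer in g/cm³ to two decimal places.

2.37

Δg_obs = 982840.25 − 983073.51 = -233.26 mGal over Δh = 1807.7 − 693.9 = 1113.8 m
Equal Bouguer anomalies ⇒ Δg_obs + (0.3086 − 0.04193ρ)·Δh = 0
0.3086 − 0.04193ρ = −Δg_obs/Δh = 0.20943
ρ = (0.3086 − 0.20943) / 0.04193 = 2.37 g/cm³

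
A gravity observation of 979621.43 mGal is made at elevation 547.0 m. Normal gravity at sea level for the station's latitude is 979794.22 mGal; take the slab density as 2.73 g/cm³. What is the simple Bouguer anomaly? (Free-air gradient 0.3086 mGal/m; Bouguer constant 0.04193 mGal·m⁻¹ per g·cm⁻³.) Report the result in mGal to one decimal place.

Free-air correction = 0.3086 × 547.0 = 168.80 mGal
Free-air anomaly = 979621.43 − 979794.22 + (168.80) = -3.99 mGal
Bouguer slab correction = 0.04193 × 2.73 × 547.0 = 62.61 mGal
Simple Bouguer anomaly = -3.99 − (62.61) = -66.60 mGal

-66.6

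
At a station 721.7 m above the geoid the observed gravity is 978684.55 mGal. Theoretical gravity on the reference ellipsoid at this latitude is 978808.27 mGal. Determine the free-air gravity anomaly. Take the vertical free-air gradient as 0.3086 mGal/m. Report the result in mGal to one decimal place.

99.0

Free-air correction = 0.3086 × 721.7 = 222.72 mGal
Free-air anomaly = 978684.55 − 978808.27 + (222.72) = 99.00 mGal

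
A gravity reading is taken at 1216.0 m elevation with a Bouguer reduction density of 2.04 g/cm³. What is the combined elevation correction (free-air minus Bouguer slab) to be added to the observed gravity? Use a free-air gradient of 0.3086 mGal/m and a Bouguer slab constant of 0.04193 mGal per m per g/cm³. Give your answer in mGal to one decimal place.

271.2

Combined gradient = 0.3086 − 0.04193 × 2.04 = 0.2230628 mGal/m
Combined elevation correction = 0.2230628 × 1216.0 = 271.2 mGal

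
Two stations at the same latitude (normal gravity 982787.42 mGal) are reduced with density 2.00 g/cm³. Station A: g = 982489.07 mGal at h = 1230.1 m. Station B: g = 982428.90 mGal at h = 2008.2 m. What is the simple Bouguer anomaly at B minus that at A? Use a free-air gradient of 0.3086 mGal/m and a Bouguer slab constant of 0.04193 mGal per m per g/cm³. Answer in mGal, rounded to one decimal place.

114.7

Δg_SB(A) = 982489.07 − 982787.42 + 0.3086×1230.1 − 0.04193×2.00×1230.1 = -21.90 mGal
Δg_SB(B) = 982428.90 − 982787.42 + 0.3086×2008.2 − 0.04193×2.00×2008.2 = 92.80 mGal
Difference = 92.80 − (-21.90) = 114.70 mGal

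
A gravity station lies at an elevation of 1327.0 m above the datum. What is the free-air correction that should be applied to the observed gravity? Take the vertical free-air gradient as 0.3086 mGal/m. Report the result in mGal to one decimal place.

409.5

Free-air correction = 0.3086 × 1327.0 = 409.5 mGal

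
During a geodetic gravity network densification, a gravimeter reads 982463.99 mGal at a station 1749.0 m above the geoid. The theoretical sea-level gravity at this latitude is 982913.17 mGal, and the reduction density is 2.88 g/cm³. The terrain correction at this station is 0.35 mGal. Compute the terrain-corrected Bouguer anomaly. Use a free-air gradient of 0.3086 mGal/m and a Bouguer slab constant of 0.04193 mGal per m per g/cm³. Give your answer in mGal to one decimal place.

Free-air correction = 0.3086 × 1749.0 = 539.74 mGal
Free-air anomaly = 982463.99 − 982913.17 + (539.74) = 90.56 mGal
Bouguer slab correction = 0.04193 × 2.88 × 1749.0 = 211.21 mGal
Simple Bouguer anomaly = 90.56 − (211.21) = -120.65 mGal
Complete Bouguer anomaly = -120.65 + 0.35 = -120.30 mGal

-120.3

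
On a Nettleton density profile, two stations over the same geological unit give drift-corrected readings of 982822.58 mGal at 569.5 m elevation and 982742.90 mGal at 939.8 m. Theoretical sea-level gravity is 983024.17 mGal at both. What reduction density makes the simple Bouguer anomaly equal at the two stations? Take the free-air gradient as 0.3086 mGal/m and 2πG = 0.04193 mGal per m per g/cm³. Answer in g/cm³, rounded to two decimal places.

2.23

Δg_obs = 982742.90 − 982822.58 = -79.68 mGal over Δh = 939.8 − 569.5 = 370.3 m
Equal Bouguer anomalies ⇒ Δg_obs + (0.3086 − 0.04193ρ)·Δh = 0
0.3086 − 0.04193ρ = −Δg_obs/Δh = 0.21518
ρ = (0.3086 − 0.21518) / 0.04193 = 2.23 g/cm³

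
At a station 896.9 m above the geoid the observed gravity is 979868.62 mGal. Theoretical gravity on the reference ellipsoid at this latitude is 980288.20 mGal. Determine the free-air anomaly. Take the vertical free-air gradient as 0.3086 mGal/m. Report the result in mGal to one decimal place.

-142.8

Free-air correction = 0.3086 × 896.9 = 276.78 mGal
Free-air anomaly = 979868.62 − 980288.20 + (276.78) = -142.80 mGal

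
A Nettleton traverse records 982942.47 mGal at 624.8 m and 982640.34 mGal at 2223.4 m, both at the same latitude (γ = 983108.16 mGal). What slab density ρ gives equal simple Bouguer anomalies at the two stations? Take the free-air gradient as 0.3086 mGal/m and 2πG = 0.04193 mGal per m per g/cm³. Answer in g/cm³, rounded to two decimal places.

2.85

Δg_obs = 982640.34 − 982942.47 = -302.13 mGal over Δh = 2223.4 − 624.8 = 1598.6 m
Equal Bouguer anomalies ⇒ Δg_obs + (0.3086 − 0.04193ρ)·Δh = 0
0.3086 − 0.04193ρ = −Δg_obs/Δh = 0.18900
ρ = (0.3086 − 0.18900) / 0.04193 = 2.85 g/cm³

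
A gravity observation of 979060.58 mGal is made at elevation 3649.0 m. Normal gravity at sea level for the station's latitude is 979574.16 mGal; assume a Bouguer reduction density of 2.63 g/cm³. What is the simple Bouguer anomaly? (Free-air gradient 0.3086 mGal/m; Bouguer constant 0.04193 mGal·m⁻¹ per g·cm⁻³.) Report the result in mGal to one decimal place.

210.1

Free-air correction = 0.3086 × 3649.0 = 1126.08 mGal
Free-air anomaly = 979060.58 − 979574.16 + (1126.08) = 612.50 mGal
Bouguer slab correction = 0.04193 × 2.63 × 3649.0 = 402.40 mGal
Simple Bouguer anomaly = 612.50 − (402.40) = 210.10 mGal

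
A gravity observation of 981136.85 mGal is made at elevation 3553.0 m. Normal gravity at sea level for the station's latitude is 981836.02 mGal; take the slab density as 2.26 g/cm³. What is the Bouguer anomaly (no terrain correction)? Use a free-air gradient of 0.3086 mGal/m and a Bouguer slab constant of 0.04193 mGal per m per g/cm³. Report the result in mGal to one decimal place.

60.6

Free-air correction = 0.3086 × 3553.0 = 1096.46 mGal
Free-air anomaly = 981136.85 − 981836.02 + (1096.46) = 397.29 mGal
Bouguer slab correction = 0.04193 × 2.26 × 3553.0 = 336.69 mGal
Simple Bouguer anomaly = 397.29 − (336.69) = 60.60 mGal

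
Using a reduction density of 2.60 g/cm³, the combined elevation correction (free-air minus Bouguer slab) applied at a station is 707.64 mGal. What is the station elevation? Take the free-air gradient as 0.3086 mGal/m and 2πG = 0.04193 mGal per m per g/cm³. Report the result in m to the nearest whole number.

3546

Combined gradient = 0.3086 − 0.04193 × 2.60 = 0.1995820 mGal/m
h = 707.64 / 0.1995820 = 3545.61 m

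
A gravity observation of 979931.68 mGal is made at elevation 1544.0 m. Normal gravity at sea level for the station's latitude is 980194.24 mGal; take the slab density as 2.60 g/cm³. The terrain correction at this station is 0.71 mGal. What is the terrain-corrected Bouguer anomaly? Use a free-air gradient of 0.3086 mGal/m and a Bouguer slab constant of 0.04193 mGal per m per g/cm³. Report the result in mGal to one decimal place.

46.3

Free-air correction = 0.3086 × 1544.0 = 476.48 mGal
Free-air anomaly = 979931.68 − 980194.24 + (476.48) = 213.92 mGal
Bouguer slab correction = 0.04193 × 2.60 × 1544.0 = 168.32 mGal
Simple Bouguer anomaly = 213.92 − (168.32) = 45.60 mGal
Complete Bouguer anomaly = 45.60 + 0.71 = 46.31 mGal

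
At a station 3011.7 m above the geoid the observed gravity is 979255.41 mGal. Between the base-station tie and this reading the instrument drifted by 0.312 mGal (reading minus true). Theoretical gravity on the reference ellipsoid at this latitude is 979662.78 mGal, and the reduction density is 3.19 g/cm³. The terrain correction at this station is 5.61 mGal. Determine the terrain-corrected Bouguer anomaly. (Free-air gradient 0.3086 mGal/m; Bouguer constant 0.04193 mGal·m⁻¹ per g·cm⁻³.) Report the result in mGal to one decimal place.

Drift-corrected reading = 979255.41 − (0.312) = 979255.098 mGal
Free-air correction = 0.3086 × 3011.7 = 929.41 mGal
Free-air anomaly = 979255.098 − 979662.78 + (929.41) = 521.728 mGal
Bouguer slab correction = 0.04193 × 3.19 × 3011.7 = 402.84 mGal
Simple Bouguer anomaly = 521.728 − (402.84) = 118.888 mGal
Complete Bouguer anomaly = 118.888 + 5.61 = 124.498 mGal

124.5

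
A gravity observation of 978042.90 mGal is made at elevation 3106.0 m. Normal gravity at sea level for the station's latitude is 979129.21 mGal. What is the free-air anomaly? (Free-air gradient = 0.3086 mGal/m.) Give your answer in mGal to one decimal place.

Free-air correction = 0.3086 × 3106.0 = 958.51 mGal
Free-air anomaly = 978042.90 − 979129.21 + (958.51) = -127.80 mGal

-127.8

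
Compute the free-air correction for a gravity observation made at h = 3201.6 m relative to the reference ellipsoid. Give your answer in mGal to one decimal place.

988.0

Free-air correction = 0.3086 × 3201.6 = 988.0 mGal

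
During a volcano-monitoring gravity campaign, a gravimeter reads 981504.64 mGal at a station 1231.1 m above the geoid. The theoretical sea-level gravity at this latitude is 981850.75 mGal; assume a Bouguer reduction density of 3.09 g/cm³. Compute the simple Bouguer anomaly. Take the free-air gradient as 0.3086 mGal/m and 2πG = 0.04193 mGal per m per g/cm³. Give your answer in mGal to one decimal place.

-125.7

Free-air correction = 0.3086 × 1231.1 = 379.92 mGal
Free-air anomaly = 981504.64 − 981850.75 + (379.92) = 33.81 mGal
Bouguer slab correction = 0.04193 × 3.09 × 1231.1 = 159.51 mGal
Simple Bouguer anomaly = 33.81 − (159.51) = -125.70 mGal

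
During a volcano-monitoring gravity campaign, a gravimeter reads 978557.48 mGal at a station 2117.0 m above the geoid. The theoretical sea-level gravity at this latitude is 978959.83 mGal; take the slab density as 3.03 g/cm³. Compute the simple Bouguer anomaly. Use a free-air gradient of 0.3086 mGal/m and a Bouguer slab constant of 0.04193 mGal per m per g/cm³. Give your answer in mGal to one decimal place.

Free-air correction = 0.3086 × 2117.0 = 653.31 mGal
Free-air anomaly = 978557.48 − 978959.83 + (653.31) = 250.96 mGal
Bouguer slab correction = 0.04193 × 3.03 × 2117.0 = 268.96 mGal
Simple Bouguer anomaly = 250.96 − (268.96) = -18.00 mGal

-18.0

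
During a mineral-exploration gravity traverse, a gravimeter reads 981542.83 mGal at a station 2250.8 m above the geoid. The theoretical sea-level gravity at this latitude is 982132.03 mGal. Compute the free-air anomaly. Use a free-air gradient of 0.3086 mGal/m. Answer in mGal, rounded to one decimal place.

105.4

Free-air correction = 0.3086 × 2250.8 = 694.60 mGal
Free-air anomaly = 981542.83 − 982132.03 + (694.60) = 105.40 mGal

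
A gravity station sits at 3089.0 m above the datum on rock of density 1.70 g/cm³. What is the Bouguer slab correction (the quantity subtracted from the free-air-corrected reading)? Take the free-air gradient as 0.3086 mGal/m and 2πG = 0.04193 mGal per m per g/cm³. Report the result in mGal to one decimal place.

220.2

Bouguer slab correction = 0.04193 × 1.70 × 3089.0 = 220.2 mGal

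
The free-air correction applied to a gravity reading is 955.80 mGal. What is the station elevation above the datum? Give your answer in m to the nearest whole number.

3097

h = 955.80 / 0.3086 = 3097.21 m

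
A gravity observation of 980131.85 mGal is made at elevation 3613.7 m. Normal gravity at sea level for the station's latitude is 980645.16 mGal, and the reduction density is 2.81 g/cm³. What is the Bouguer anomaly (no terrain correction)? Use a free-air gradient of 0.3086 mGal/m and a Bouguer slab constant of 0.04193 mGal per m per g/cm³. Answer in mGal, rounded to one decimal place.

Free-air correction = 0.3086 × 3613.7 = 1115.19 mGal
Free-air anomaly = 980131.85 − 980645.16 + (1115.19) = 601.88 mGal
Bouguer slab correction = 0.04193 × 2.81 × 3613.7 = 425.78 mGal
Simple Bouguer anomaly = 601.88 − (425.78) = 176.10 mGal

176.1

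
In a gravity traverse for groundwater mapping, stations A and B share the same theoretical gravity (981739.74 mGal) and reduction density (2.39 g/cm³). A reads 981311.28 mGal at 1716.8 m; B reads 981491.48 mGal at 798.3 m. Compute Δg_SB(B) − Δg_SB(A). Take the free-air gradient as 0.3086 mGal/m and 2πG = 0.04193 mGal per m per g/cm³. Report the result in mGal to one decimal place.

Δg_SB(A) = 981311.28 − 981739.74 + 0.3086×1716.8 − 0.04193×2.39×1716.8 = -70.70 mGal
Δg_SB(B) = 981491.48 − 981739.74 + 0.3086×798.3 − 0.04193×2.39×798.3 = -81.90 mGal
Difference = -81.90 − (-70.70) = -11.20 mGal

-11.2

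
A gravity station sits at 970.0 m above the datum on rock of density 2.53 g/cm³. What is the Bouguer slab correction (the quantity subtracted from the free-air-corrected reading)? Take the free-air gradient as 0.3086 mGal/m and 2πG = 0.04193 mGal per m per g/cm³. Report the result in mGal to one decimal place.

102.9

Bouguer slab correction = 0.04193 × 2.53 × 970.0 = 102.9 mGal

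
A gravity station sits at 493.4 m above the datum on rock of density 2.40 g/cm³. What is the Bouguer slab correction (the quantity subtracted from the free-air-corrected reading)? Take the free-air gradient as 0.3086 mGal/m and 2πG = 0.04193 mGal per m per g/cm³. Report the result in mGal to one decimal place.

Bouguer slab correction = 0.04193 × 2.40 × 493.4 = 49.7 mGal

49.7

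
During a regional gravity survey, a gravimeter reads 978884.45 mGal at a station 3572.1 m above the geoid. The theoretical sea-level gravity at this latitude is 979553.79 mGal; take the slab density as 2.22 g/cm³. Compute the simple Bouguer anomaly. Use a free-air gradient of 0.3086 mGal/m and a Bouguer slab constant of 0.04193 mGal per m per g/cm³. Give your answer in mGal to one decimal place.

Free-air correction = 0.3086 × 3572.1 = 1102.35 mGal
Free-air anomaly = 978884.45 − 979553.79 + (1102.35) = 433.01 mGal
Bouguer slab correction = 0.04193 × 2.22 × 3572.1 = 332.51 mGal
Simple Bouguer anomaly = 433.01 − (332.51) = 100.50 mGal

100.5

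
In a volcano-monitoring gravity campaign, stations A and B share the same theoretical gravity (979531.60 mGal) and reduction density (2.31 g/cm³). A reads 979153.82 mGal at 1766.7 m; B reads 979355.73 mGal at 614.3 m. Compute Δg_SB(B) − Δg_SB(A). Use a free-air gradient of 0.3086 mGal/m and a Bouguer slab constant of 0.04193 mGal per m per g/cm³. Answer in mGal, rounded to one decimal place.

-42.1

Δg_SB(A) = 979153.82 − 979531.60 + 0.3086×1766.7 − 0.04193×2.31×1766.7 = -3.70 mGal
Δg_SB(B) = 979355.73 − 979531.60 + 0.3086×614.3 − 0.04193×2.31×614.3 = -45.80 mGal
Difference = -45.80 − (-3.70) = -42.10 mGal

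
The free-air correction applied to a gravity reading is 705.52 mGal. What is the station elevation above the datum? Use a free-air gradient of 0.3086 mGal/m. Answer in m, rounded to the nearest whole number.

2286

h = 705.52 / 0.3086 = 2286.20 m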